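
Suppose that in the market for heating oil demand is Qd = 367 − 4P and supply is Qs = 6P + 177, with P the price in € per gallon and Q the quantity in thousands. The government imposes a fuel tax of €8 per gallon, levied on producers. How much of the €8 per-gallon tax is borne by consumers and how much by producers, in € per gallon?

Consumers bear €4.8 per gallon; producers bear €3.2 per gallon.

Without the tax, 367 − 4P = 6P + 177 gives 10P = 190, so P* = €19 and Q* = 291.
With the tax collected from producers, supply shifts: Qs = 6(P − 8) + 177.
New equilibrium: consumers pay €23.8, producers receive €15.8, Q = 271.8. (Wedge: Pb − Ps = 8.)
Burden on consumers: €4.8; on producers: €3.2. (They sum to €8.)
The less price-elastic side of the market bears the larger share of a per-unit tax.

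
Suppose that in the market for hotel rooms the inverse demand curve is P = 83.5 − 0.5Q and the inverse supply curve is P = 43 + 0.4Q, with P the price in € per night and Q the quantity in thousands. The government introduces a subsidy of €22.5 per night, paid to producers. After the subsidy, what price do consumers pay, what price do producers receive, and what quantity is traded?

Inverting to Q(P) form: Qd = 167 − 2P; Qs = 2.5P − 107.5.
Without the subsidy, 167 − 2P = 2.5P − 107.5 gives 4.5P = 274.5, so P* = €61 and Q* = 45.
With a per-unit subsidy paid to producers, each receives P + 22.5 per unit sold, so supply becomes Qs = 2.5(P + 22.5) − 107.5.
Solving gives Q = 70 with consumers paying €48.5 and producers receiving €71 (the €22.5 wedge).

Consumers pay €48.5; producers receive €71; quantity = 70.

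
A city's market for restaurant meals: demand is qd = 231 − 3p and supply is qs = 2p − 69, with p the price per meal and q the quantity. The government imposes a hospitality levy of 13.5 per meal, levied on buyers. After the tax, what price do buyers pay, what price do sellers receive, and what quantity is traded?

Without the tax, 231 − 3p = 2p − 69 gives 5p = 300, so p* = 60 and q* = 51.
With the tax collected from buyers, demand (in seller-price terms) shifts: qd = 231 − 3(p + 13.5).
New equilibrium: buyers pay 65.4, sellers receive 51.9, q = 34.8. (Wedge: pb − ps = 13.5.)
The less price-elastic side of the market bears the larger share of a per-unit tax.

Buyers pay 65.4; sellers receive 51.9; quantity = 34.8.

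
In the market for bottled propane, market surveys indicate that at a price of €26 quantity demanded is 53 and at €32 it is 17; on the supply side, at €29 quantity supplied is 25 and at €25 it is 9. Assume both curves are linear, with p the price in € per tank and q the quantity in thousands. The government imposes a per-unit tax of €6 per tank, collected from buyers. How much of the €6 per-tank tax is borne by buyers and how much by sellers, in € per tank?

Demand slope: (17 − 53)/(32 − 26) = -6, so qd = 209 − 6p.
Supply slope: (9 − 25)/(25 − 29) = 4, so qs = 4p − 91.
Before the tax: set 209 − 6p = 4p − 91 → p* = €30, q* = 29.
With the tax collected from buyers, demand (in seller-price terms) shifts: qd = 209 − 6(p + 6).
New equilibrium: buyers pay €32.4, sellers receive €26.4, q = 14.6. (Wedge: pb − ps = 6.)
Burden on buyers: €2.4; on sellers: €3.6. (They sum to €6.)

Buyers bear €2.4 per tank; sellers bear €3.6 per tank.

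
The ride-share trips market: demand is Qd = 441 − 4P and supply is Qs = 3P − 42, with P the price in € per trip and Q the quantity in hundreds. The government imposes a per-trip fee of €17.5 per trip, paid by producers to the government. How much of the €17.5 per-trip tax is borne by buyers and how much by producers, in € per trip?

Before the tax: set 441 − 4P = 3P − 42 → P* = €69, Q* = 165.
With the tax collected from producers, supply shifts: Qs = 3(P − 17.5) − 42.
Solving gives Q = 135 with buyers paying €76.5 and producers receiving €59 (the €17.5 wedge).
Burden on buyers: €7.5; on producers: €10. (They sum to €17.5.)
The less price-elastic side of the market bears the larger share of a per-unit tax.

Buyers bear €7.5 per trip; producers bear €10 per trip.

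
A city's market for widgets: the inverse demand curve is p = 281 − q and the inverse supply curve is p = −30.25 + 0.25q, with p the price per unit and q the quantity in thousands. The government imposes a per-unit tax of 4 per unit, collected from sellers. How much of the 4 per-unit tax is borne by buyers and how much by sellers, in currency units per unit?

Inverting to q(p) form: qd = 281 − p; qs = 4p + 121.
Without the tax, 281 − p = 4p + 121 gives 5p = 160, so p* = 32 and q* = 249.
With the tax collected from sellers, supply shifts: qs = 4(p − 4) + 121.
Solving gives q = 245.8 with buyers paying 35.2 and sellers receiving 31.2 (the 4 wedge).
Burden on buyers: 3.2; on sellers: 0.8. (They sum to 4.)
The less price-elastic side of the market bears the larger share of a per-unit tax.

Buyers bear 3.2 per unit; sellers bear 0.8 per unit.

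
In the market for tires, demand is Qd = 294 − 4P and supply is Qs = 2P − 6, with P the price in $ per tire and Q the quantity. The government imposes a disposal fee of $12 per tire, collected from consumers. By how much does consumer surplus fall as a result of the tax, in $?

Before the tax: set 294 − 4P = 2P − 6 → P* = $50, Q* = 94.
With the tax collected from consumers, demand (in seller-price terms) shifts: Qd = 294 − 4(P + 12).
New equilibrium: consumers pay $54, producers receive $42, Q = 78. (Wedge: Pb − Ps = 12.)
ΔCS is the trapezoid between Q = 78 and Q = 94 of height $4: ½ · (94 + 78) · 4 = $344.

Consumer surplus falls by $344.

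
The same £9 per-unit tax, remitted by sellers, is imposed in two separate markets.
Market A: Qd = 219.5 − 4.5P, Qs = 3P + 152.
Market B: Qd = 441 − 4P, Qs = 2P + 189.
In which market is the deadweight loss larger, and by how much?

Market A, by £18.9.

Market A: pre-tax P* = £9, Q* = 179; post-tax Q = 162.8; deadweight loss = £72.9.
Market B: pre-tax P* = £42, Q* = 273; post-tax Q = 261; deadweight loss = £54.
Difference: £72.9 vs £54 → market A is larger by £18.9.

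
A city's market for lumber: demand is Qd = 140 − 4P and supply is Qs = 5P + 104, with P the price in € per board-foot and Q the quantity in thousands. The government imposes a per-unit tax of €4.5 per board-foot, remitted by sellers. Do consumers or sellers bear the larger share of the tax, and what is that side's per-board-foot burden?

Consumers bear the larger share: €2.5 per board-foot.

Before the tax: set 140 − 4P = 5P + 104 → P* = €4, Q* = 124.
With the tax collected from sellers, supply shifts: Qs = 5(P − 4.5) + 104.
New equilibrium: consumers pay €6.5, sellers receive €2, Q = 114. (Wedge: Pb − Ps = 4.5.)
Per-board-foot burden: consumers €2.5, sellers €2.
Consumers take the larger share because demand is less price-elastic here (demand slope 4 vs supply slope 5).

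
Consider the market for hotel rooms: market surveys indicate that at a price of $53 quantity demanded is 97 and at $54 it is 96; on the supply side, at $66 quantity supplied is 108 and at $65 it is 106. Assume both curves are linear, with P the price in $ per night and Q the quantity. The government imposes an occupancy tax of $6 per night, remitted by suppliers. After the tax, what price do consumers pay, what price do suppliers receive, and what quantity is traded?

Consumers pay $62; suppliers receive $56; quantity = 88.

Demand slope: (96 − 97)/(54 − 53) = -1, so Qd = 150 − P.
Supply slope: (106 − 108)/(65 − 66) = 2, so Qs = 2P − 24.
Without the tax, 150 − P = 2P − 24 gives 3P = 174, so P* = $58 and Q* = 92.
With the tax collected from suppliers, supply shifts: Qs = 2(P − 6) − 24.
New equilibrium: consumers pay $62, suppliers receive $56, Q = 88. (Wedge: Pb − Ps = 6.)
The less price-elastic side of the market bears the larger share of a per-unit tax.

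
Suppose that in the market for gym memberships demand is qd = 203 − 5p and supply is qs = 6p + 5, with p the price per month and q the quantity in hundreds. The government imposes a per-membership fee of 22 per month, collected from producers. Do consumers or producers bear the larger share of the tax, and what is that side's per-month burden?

Consumers bear the larger share: 12 per month.

Without the tax, 203 − 5p = 6p + 5 gives 11p = 198, so p* = 18 and q* = 113.
With the tax collected from producers, supply shifts: qs = 6(p − 22) + 5.
New equilibrium: consumers pay 30, producers receive 8, q = 53. (Wedge: pb − ps = 22.)
Per-month burden: consumers 12, producers 10.
Consumers take the larger share because demand is less price-elastic here (demand slope 5 vs supply slope 6).
The less price-elastic side of the market bears the larger share of a per-unit tax.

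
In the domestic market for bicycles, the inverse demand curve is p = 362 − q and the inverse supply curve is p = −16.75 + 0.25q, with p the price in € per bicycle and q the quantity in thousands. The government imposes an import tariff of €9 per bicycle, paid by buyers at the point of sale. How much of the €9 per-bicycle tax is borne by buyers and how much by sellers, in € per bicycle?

Buyers bear €7.2 per bicycle; sellers bear €1.8 per bicycle.

Rewrite in direct form: qd = 362 − p and qs = 4p + 67.
Without the tax, 362 − p = 4p + 67 gives 5p = 295, so p* = €59 and q* = 303.
With the tax collected from buyers, demand (in seller-price terms) shifts: qd = 362 − (p + 9).
Solving gives q = 295.8 with buyers paying €66.2 and sellers receiving €57.2 (the €9 wedge).
Burden on buyers: €7.2; on sellers: €1.8. (They sum to €9.)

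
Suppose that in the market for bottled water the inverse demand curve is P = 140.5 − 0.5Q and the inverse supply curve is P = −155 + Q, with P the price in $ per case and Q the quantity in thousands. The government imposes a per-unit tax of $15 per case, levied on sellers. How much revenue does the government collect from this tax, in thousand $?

Tax revenue = $2805 thousand.

Rewrite in direct form: Qd = 281 − 2P and Qs = P + 155.
Without the tax, 281 − 2P = P + 155 gives 3P = 126, so P* = $42 and Q* = 197.
With the tax collected from sellers, supply shifts: Qs = (P − 15) + 155.
Solving gives Q = 187 with buyers paying $47 and sellers receiving $32 (the $15 wedge).
Revenue = t · Q = 15 · 187 = $2805.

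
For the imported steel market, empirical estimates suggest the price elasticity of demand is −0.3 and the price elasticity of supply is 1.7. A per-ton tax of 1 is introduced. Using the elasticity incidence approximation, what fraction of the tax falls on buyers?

Incidence ratio: buyers' share ≈ εs / (εs + |εd|) = 1.7 / (1.7 + 0.3) = 0.85.
Supply is the more elastic side, so buyers bear the larger share.

Buyers' share ≈ 0.85.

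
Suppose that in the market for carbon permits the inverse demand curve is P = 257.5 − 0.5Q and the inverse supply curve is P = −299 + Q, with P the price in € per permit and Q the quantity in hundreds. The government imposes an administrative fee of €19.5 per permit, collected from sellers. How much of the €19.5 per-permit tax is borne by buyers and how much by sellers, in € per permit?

Inverting to Q(P) form: Qd = 515 − 2P; Qs = P + 299.
Before the tax: set 515 − 2P = P + 299 → P* = €72, Q* = 371.
With the tax collected from sellers, supply shifts: Qs = (P − 19.5) + 299.
New equilibrium: buyers pay €78.5, sellers receive €59, Q = 358. (Wedge: Pb − Ps = 19.5.)
Burden on buyers: €6.5; on sellers: €13. (They sum to €19.5.)
The less price-elastic side of the market bears the larger share of a per-unit tax.

Buyers bear €6.5 per permit; sellers bear €13 per permit.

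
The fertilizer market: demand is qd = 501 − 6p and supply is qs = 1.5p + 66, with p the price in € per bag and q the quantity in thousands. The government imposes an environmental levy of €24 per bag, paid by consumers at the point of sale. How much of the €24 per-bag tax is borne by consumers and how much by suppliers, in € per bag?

Consumers bear €4.8 per bag; suppliers bear €19.2 per bag.

Before the tax: set 501 − 6p = 1.5p + 66 → p* = €58, q* = 153.
With the tax collected from consumers, demand (in seller-price terms) shifts: qd = 501 − 6(p + 24).
New equilibrium: consumers pay €62.8, suppliers receive €38.8, q = 124.2. (Wedge: pb − ps = 24.)
Burden on consumers: €4.8; on suppliers: €19.2. (They sum to €24.)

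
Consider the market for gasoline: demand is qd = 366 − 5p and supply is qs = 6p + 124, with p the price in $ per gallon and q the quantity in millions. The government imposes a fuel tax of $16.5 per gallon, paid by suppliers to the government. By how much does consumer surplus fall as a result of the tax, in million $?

Without the tax, 366 − 5p = 6p + 124 gives 11p = 242, so p* = $22 and q* = 256.
With the tax collected from suppliers, supply shifts: qs = 6(p − 16.5) + 124.
Solving gives q = 211 with buyers paying $31 and suppliers receiving $14.5 (the $16.5 wedge).
ΔCS is the trapezoid between Q = 211 and Q = 256 of height $9: ½ · (256 + 211) · 9 = $2101.5.

Consumer surplus falls by $2101.5 million.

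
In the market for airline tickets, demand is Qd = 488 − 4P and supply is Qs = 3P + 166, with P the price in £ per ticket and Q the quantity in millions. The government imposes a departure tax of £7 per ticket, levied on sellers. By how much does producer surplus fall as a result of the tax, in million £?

Producer surplus falls by £1192 million.

Without the tax, 488 − 4P = 3P + 166 gives 7P = 322, so P* = £46 and Q* = 304.
With the tax collected from sellers, supply shifts: Qs = 3(P − 7) + 166.
New equilibrium: consumers pay £49, sellers receive £42, Q = 292. (Wedge: Pb − Ps = 7.)
ΔPS is the trapezoid between Q = 292 and Q = 304 of height £4: ½ · (304 + 292) · 4 = £1192.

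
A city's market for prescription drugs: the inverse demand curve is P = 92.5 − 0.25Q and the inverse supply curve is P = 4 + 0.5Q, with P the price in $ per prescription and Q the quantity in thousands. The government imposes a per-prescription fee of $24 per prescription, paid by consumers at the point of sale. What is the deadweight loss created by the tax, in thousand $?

Inverting to Q(P) form: Qd = 370 − 4P; Qs = 2P − 8.
Without the tax, 370 − 4P = 2P − 8 gives 6P = 378, so P* = $63 and Q* = 118.
With the tax collected from consumers, demand (in seller-price terms) shifts: Qd = 370 − 4(P + 24).
New equilibrium: consumers pay $71, producers receive $47, Q = 86. (Wedge: Pb − Ps = 24.)
Quantity falls by |ΔQ| = |118 − 86| = 32.
DWL = ½ · t · |ΔQ| = ½ · 24 · 32 = $384.

Deadweight loss = $384 thousand.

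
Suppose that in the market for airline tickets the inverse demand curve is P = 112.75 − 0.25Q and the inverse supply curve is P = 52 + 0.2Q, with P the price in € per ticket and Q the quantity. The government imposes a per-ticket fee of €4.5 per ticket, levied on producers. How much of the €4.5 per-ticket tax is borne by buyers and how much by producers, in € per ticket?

Buyers bear €2.5 per ticket; producers bear €2 per ticket.

Rewrite in direct form: Qd = 451 − 4P and Qs = 5P − 260.
Without the tax, 451 − 4P = 5P − 260 gives 9P = 711, so P* = €79 and Q* = 135.
With the tax collected from producers, supply shifts: Qs = 5(P − 4.5) − 260.
Solving gives Q = 125 with buyers paying €81.5 and producers receiving €77 (the €4.5 wedge).
Burden on buyers: €2.5; on producers: €2. (They sum to €4.5.)
The less price-elastic side of the market bears the larger share of a per-unit tax.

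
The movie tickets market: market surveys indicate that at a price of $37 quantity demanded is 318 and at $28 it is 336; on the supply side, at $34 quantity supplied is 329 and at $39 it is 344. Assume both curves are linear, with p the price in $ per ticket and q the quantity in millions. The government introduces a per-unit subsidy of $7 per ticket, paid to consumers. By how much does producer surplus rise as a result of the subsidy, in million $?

Demand slope: (336 − 318)/(28 − 37) = -2, so qd = 392 − 2p.
Supply slope: (344 − 329)/(39 − 34) = 3, so qs = 3p + 227.
Without the subsidy, 392 − 2p = 3p + 227 gives 5p = 165, so p* = $33 and q* = 326.
With a per-unit subsidy paid to consumers, each effectively pays p − 7, so demand becomes qd = 392 − 2(p − 7).
New equilibrium: consumers pay $28.8, producers receive $35.8, q = 334.4. (Wedge: pb − ps = −7.)
ΔPS is the trapezoid between Q = 334.4 and Q = 326 of height $2.8: ½ · (326 + 334.4) · 2.8 = $924.56.

Producer surplus rises by $924.56 million.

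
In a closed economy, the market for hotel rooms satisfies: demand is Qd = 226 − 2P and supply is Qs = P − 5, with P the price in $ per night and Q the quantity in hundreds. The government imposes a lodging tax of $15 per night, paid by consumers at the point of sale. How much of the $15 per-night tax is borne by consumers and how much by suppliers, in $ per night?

Consumers bear $5 per night; suppliers bear $10 per night.

Before the tax: set 226 − 2P = P − 5 → P* = $77, Q* = 72.
With the tax collected from consumers, demand (in seller-price terms) shifts: Qd = 226 − 2(P + 15).
New equilibrium: consumers pay $82, suppliers receive $67, Q = 62. (Wedge: Pb − Ps = 15.)
Burden on consumers: $5; on suppliers: $10. (They sum to $15.)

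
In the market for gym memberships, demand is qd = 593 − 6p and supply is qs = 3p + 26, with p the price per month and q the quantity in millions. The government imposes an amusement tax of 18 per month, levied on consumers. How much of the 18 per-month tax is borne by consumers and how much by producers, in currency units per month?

Before the tax: set 593 − 6p = 3p + 26 → p* = 63, q* = 215.
With the tax collected from consumers, demand (in seller-price terms) shifts: qd = 593 − 6(p + 18).
Solving gives q = 179 with consumers paying 69 and producers receiving 51 (the 18 wedge).
Burden on consumers: 6; on producers: 12. (They sum to 18.)
The less price-elastic side of the market bears the larger share of a per-unit tax.

Consumers bear 6 per month; producers bear 12 per month.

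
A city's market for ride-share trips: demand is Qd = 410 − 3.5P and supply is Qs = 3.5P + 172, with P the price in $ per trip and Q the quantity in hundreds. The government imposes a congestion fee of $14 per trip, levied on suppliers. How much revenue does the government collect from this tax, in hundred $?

Tax revenue = $3731 hundred.

Without the tax, 410 − 3.5P = 3.5P + 172 gives 7P = 238, so P* = $34 and Q* = 291.
With the tax collected from suppliers, supply shifts: Qs = 3.5(P − 14) + 172.
Solving gives Q = 266.5 with consumers paying $41 and suppliers receiving $27 (the $14 wedge).
Revenue = t · Q = 14 · 266.5 = $3731.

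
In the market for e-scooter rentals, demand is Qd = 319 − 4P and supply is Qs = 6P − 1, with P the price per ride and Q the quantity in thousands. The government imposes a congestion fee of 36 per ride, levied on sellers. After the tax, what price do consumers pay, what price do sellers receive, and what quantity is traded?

Without the tax, 319 − 4P = 6P − 1 gives 10P = 320, so P* = 32 and Q* = 191.
With the tax collected from sellers, supply shifts: Qs = 6(P − 36) − 1.
Solving gives Q = 104.6 with consumers paying 53.6 and sellers receiving 17.6 (the 36 wedge).
The less price-elastic side of the market bears the larger share of a per-unit tax.

Consumers pay 53.6; sellers receive 17.6; quantity = 104.6.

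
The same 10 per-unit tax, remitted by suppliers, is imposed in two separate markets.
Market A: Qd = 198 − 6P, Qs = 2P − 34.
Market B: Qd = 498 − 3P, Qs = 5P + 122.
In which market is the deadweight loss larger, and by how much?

Market B, by 18.75.

Market A: pre-tax P* = 29, Q* = 24; post-tax Q = 9; deadweight loss = 75.
Market B: pre-tax P* = 47, Q* = 357; post-tax Q = 338.25; deadweight loss = 93.75.
Difference: 75 vs 93.75 → market B is larger by 18.75.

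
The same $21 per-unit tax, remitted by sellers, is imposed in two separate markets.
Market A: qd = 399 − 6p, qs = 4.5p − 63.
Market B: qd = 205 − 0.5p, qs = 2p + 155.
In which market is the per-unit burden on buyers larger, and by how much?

Market B, by $7.8.

Market A: pre-tax p* = $44, q* = 135; post-tax q = 81; per-unit burden on buyers = $9.
Market B: pre-tax p* = $20, q* = 195; post-tax q = 186.6; per-unit burden on buyers = $16.8.
Difference: $9 vs $16.8 → market B is larger by $7.8.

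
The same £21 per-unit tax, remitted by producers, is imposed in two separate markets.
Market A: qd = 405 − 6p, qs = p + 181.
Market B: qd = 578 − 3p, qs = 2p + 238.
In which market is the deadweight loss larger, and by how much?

Market A: pre-tax p* = £32, q* = 213; post-tax q = 195; deadweight loss = £189.
Market B: pre-tax p* = £68, q* = 374; post-tax q = 348.8; deadweight loss = £264.6.
Difference: £189 vs £264.6 → market B is larger by £75.6.

Market B, by £75.6.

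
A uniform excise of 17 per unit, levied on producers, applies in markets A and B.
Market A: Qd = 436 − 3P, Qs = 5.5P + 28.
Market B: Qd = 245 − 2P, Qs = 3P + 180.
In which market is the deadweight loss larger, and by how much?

Market A, by 107.1.

Market A: pre-tax P* = 48, Q* = 292; post-tax Q = 259; deadweight loss = 280.5.
Market B: pre-tax P* = 13, Q* = 219; post-tax Q = 198.6; deadweight loss = 173.4.
Difference: 280.5 vs 173.4 → market A is larger by 107.1.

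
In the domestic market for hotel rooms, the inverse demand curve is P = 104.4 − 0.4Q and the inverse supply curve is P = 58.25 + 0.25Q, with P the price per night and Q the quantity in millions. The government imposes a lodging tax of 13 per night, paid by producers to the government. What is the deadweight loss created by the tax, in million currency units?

Inverting to Q(P) form: Qd = 261 − 2.5P; Qs = 4P − 233.
Before the tax: set 261 − 2.5P = 4P − 233 → P* = 76, Q* = 71.
With the tax collected from producers, supply shifts: Qs = 4(P − 13) − 233.
New equilibrium: buyers pay 84, producers receive 71, Q = 51. (Wedge: Pb − Ps = 13.)
Quantity falls by |ΔQ| = |71 − 51| = 20.
DWL = ½ · t · |ΔQ| = ½ · 13 · 20 = 130.

Deadweight loss = 130 million.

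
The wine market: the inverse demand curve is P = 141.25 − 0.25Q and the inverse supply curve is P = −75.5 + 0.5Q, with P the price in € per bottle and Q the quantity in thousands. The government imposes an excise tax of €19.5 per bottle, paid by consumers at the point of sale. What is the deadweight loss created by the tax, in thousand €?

Inverting to Q(P) form: Qd = 565 − 4P; Qs = 2P + 151.
Before the tax: set 565 − 4P = 2P + 151 → P* = €69, Q* = 289.
With the tax collected from consumers, demand (in seller-price terms) shifts: Qd = 565 − 4(P + 19.5).
New equilibrium: consumers pay €75.5, suppliers receive €56, Q = 263. (Wedge: Pb − Ps = 19.5.)
Quantity falls by |ΔQ| = |289 − 263| = 26.
DWL = ½ · t · |ΔQ| = ½ · 19.5 · 26 = €253.5.

Deadweight loss = €253.5 thousand.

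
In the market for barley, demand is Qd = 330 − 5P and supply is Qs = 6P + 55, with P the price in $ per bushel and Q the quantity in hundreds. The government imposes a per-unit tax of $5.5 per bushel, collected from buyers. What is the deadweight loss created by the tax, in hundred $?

Deadweight loss = $41.25 hundred.

Before the tax: set 330 − 5P = 6P + 55 → P* = $25, Q* = 205.
With the tax collected from buyers, demand (in seller-price terms) shifts: Qd = 330 − 5(P + 5.5).
New equilibrium: buyers pay $28, producers receive $22.5, Q = 190. (Wedge: Pb − Ps = 5.5.)
Quantity falls by |ΔQ| = |205 − 190| = 15.
DWL = ½ · t · |ΔQ| = ½ · 5.5 · 15 = $41.25.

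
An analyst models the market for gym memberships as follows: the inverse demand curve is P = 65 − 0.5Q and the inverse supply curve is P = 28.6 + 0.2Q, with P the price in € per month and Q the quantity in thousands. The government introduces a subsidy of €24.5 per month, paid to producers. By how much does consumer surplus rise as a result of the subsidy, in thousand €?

Inverting to Q(P) form: Qd = 130 − 2P; Qs = 5P − 143.
Without the subsidy, 130 − 2P = 5P − 143 gives 7P = 273, so P* = €39 and Q* = 52.
With a per-unit subsidy paid to producers, each receives P + 24.5 per unit sold, so supply becomes Qs = 5(P + 24.5) − 143.
New equilibrium: consumers pay €21.5, producers receive €46, Q = 87. (Wedge: Pb − Ps = −24.5.)
ΔCS is the trapezoid between Q = 87 and Q = 52 of height €17.5: ½ · (52 + 87) · 17.5 = €1216.25.

Consumer surplus rises by €1216.25 thousand.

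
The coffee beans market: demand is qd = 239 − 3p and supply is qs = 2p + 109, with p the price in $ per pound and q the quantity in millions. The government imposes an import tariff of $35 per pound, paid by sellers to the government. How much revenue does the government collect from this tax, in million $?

Tax revenue = $4165 million.

Without the tax, 239 − 3p = 2p + 109 gives 5p = 130, so p* = $26 and q* = 161.
With the tax collected from sellers, supply shifts: qs = 2(p − 35) + 109.
Solving gives q = 119 with consumers paying $40 and sellers receiving $5 (the $35 wedge).
Revenue = t · Q = 35 · 119 = $4165.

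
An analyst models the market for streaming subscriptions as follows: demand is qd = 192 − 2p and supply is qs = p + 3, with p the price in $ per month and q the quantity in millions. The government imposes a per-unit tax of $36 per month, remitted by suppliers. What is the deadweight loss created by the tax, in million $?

Without the tax, 192 − 2p = p + 3 gives 3p = 189, so p* = $63 and q* = 66.
With the tax collected from suppliers, supply shifts: qs = (p − 36) + 3.
New equilibrium: consumers pay $75, suppliers receive $39, q = 42. (Wedge: pb − ps = 36.)
Quantity falls by |ΔQ| = |66 − 42| = 24.
DWL = ½ · t · |ΔQ| = ½ · 36 · 24 = $432.

Deadweight loss = $432 million.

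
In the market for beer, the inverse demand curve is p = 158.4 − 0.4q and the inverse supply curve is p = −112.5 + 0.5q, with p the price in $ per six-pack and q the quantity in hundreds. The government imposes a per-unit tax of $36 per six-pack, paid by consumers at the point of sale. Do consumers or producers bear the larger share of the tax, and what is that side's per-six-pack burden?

Rewrite in direct form: qd = 396 − 2.5p and qs = 2p + 225.
Without the tax, 396 − 2.5p = 2p + 225 gives 4.5p = 171, so p* = $38 and q* = 301.
With the tax collected from consumers, demand (in seller-price terms) shifts: qd = 396 − 2.5(p + 36).
New equilibrium: consumers pay $54, producers receive $18, q = 261. (Wedge: pb − ps = 36.)
Per-six-pack burden: consumers $16, producers $20.
Producers take the larger share because supply is less price-elastic here (demand slope 2.5 vs supply slope 2).
The less price-elastic side of the market bears the larger share of a per-unit tax.

Producers bear the larger share: $20 per six-pack.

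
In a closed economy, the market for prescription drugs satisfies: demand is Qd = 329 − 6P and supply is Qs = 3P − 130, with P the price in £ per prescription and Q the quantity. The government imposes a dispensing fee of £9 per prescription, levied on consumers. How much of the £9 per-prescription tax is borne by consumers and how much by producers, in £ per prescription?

Without the tax, 329 − 6P = 3P − 130 gives 9P = 459, so P* = £51 and Q* = 23.
With the tax collected from consumers, demand (in seller-price terms) shifts: Qd = 329 − 6(P + 9).
New equilibrium: consumers pay £54, producers receive £45, Q = 5. (Wedge: Pb − Ps = 9.)
Burden on consumers: £3; on producers: £6. (They sum to £9.)

Consumers bear £3 per prescription; producers bear £6 per prescription.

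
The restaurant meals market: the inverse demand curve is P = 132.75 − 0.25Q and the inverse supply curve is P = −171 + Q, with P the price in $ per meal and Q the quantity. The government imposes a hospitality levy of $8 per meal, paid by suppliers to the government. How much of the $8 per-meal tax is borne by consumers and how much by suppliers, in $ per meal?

Consumers bear $1.6 per meal; suppliers bear $6.4 per meal.

Inverting to Q(P) form: Qd = 531 − 4P; Qs = P + 171.
Before the tax: set 531 − 4P = P + 171 → P* = $72, Q* = 243.
With the tax collected from suppliers, supply shifts: Qs = (P − 8) + 171.
Solving gives Q = 236.6 with consumers paying $73.6 and suppliers receiving $65.6 (the $8 wedge).
Burden on consumers: $1.6; on suppliers: $6.4. (They sum to $8.)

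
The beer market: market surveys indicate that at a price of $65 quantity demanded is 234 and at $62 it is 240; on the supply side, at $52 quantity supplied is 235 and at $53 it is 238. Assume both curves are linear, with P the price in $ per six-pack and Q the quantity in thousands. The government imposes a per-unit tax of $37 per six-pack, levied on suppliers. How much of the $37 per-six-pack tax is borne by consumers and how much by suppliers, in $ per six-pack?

Demand slope: (240 − 234)/(62 − 65) = -2, so Qd = 364 − 2P.
Supply slope: (238 − 235)/(53 − 52) = 3, so Qs = 3P + 79.
Without the tax, 364 − 2P = 3P + 79 gives 5P = 285, so P* = $57 and Q* = 250.
With the tax collected from suppliers, supply shifts: Qs = 3(P − 37) + 79.
New equilibrium: consumers pay $79.2, suppliers receive $42.2, Q = 205.6. (Wedge: Pb − Ps = 37.)
Burden on consumers: $22.2; on suppliers: $14.8. (They sum to $37.)

Consumers bear $22.2 per six-pack; suppliers bear $14.8 per six-pack.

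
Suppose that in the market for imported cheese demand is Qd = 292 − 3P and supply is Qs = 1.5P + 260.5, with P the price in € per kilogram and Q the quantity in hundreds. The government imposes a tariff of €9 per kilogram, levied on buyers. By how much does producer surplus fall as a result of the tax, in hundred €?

Before the tax: set 292 − 3P = 1.5P + 260.5 → P* = €7, Q* = 271.
With the tax collected from buyers, demand (in seller-price terms) shifts: Qd = 292 − 3(P + 9).
Solving gives Q = 262 with buyers paying €10 and suppliers receiving €1 (the €9 wedge).
ΔPS is the trapezoid between Q = 262 and Q = 271 of height €6: ½ · (271 + 262) · 6 = €1599.

Producer surplus falls by €1599 hundred.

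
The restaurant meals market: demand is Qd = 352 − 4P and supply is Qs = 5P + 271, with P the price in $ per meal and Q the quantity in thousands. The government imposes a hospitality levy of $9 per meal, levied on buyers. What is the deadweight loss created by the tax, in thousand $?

Before the tax: set 352 − 4P = 5P + 271 → P* = $9, Q* = 316.
With the tax collected from buyers, demand (in seller-price terms) shifts: Qd = 352 − 4(P + 9).
New equilibrium: buyers pay $14, suppliers receive $5, Q = 296. (Wedge: Pb − Ps = 9.)
Quantity falls by |ΔQ| = |316 − 296| = 20.
DWL = ½ · t · |ΔQ| = ½ · 9 · 20 = $90.

Deadweight loss = $90 thousand.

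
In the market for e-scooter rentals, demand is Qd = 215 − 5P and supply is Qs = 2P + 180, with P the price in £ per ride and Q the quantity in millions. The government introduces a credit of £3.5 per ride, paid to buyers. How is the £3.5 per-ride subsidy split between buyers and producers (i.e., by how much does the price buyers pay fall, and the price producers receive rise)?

Before the subsidy: set 215 − 5P = 2P + 180 → P* = £5, Q* = 190.
With a per-unit subsidy paid to buyers, each effectively pays P − 3.5, so demand becomes Qd = 215 − 5(P − 3.5).
Solving gives Q = 195 with buyers paying £4 and producers receiving £7.5 (the £3.5 wedge).
Gain to buyers: £1; to producers: £2.5. (They sum to £3.5.)

Buyers gain £1 per ride; producers gain £2.5 per ride.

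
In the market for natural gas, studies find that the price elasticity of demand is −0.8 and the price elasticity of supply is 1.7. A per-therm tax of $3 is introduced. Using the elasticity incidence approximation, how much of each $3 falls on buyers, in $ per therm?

Incidence ratio: buyers' share ≈ εs / (εs + |εd|) = 1.7 / (1.7 + 0.8) = 0.68.
So buyers bear ≈ 0.68 × $3 = $2.04; suppliers bear $0.96.

Buyers bear ≈ $2.04 per therm.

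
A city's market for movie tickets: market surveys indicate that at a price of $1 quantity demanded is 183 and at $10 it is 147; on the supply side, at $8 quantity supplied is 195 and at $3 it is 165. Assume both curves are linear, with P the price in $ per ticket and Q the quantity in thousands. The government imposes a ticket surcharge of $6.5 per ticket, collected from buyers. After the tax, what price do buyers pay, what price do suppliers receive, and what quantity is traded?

Demand slope: (147 − 183)/(10 − 1) = -4, so Qd = 187 − 4P.
Supply slope: (165 − 195)/(3 − 8) = 6, so Qs = 6P + 147.
Before the tax: set 187 − 4P = 6P + 147 → P* = $4, Q* = 171.
With the tax collected from buyers, demand (in seller-price terms) shifts: Qd = 187 − 4(P + 6.5).
New equilibrium: buyers pay $7.9, suppliers receive $1.4, Q = 155.4. (Wedge: Pb − Ps = 6.5.)
The less price-elastic side of the market bears the larger share of a per-unit tax.

Buyers pay $7.9; suppliers receive $1.4; quantity = 155.4.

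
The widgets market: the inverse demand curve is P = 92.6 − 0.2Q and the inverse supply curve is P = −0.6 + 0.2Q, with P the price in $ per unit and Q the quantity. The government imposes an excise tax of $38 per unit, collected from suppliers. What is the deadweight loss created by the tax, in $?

Deadweight loss = $1805.

Inverting to Q(P) form: Qd = 463 − 5P; Qs = 5P + 3.
Before the tax: set 463 − 5P = 5P + 3 → P* = $46, Q* = 233.
With the tax collected from suppliers, supply shifts: Qs = 5(P − 38) + 3.
New equilibrium: buyers pay $65, suppliers receive $27, Q = 138. (Wedge: Pb − Ps = 38.)
Quantity falls by |ΔQ| = |233 − 138| = 95.
DWL = ½ · t · |ΔQ| = ½ · 38 · 95 = $1805.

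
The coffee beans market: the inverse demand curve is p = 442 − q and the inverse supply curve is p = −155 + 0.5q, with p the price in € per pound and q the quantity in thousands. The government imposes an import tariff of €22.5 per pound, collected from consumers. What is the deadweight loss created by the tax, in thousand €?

Deadweight loss = €168.75 thousand.

Inverting to q(p) form: qd = 442 − p; qs = 2p + 310.
Without the tax, 442 − p = 2p + 310 gives 3p = 132, so p* = €44 and q* = 398.
With the tax collected from consumers, demand (in seller-price terms) shifts: qd = 442 − (p + 22.5).
New equilibrium: consumers pay €59, sellers receive €36.5, q = 383. (Wedge: pb − ps = 22.5.)
Quantity falls by |ΔQ| = |398 − 383| = 15.
DWL = ½ · t · |ΔQ| = ½ · 22.5 · 15 = €168.75.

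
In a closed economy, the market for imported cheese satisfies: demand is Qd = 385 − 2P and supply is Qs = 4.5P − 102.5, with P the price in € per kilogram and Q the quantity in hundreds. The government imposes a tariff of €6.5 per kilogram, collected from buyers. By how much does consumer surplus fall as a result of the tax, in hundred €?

Without the tax, 385 − 2P = 4.5P − 102.5 gives 6.5P = 487.5, so P* = €75 and Q* = 235.
With the tax collected from buyers, demand (in seller-price terms) shifts: Qd = 385 − 2(P + 6.5).
New equilibrium: buyers pay €79.5, sellers receive €73, Q = 226. (Wedge: Pb − Ps = 6.5.)
ΔCS is the trapezoid between Q = 226 and Q = 235 of height €4.5: ½ · (235 + 226) · 4.5 = €1037.25.

Consumer surplus falls by €1037.25 hundred.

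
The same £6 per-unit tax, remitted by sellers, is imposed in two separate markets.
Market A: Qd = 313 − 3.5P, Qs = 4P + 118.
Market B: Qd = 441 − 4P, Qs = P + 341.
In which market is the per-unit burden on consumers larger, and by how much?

Market A, by £2.

Market A: pre-tax P* = £26, Q* = 222; post-tax Q = 210.8; per-unit burden on consumers = £3.2.
Market B: pre-tax P* = £20, Q* = 361; post-tax Q = 356.2; per-unit burden on consumers = £1.2.
Difference: £3.2 vs £1.2 → market A is larger by £2.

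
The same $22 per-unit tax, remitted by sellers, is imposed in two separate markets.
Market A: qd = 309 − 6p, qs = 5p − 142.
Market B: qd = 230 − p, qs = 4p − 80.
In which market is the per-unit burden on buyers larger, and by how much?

Market A: pre-tax p* = $41, q* = 63; post-tax q = 3; per-unit burden on buyers = $10.
Market B: pre-tax p* = $62, q* = 168; post-tax q = 150.4; per-unit burden on buyers = $17.6.
Difference: $10 vs $17.6 → market B is larger by $7.6.

Market B, by $7.6.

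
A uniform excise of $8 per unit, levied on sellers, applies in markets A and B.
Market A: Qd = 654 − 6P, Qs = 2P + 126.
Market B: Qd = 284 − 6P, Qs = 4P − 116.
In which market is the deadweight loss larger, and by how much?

Market A: pre-tax P* = $66, Q* = 258; post-tax Q = 246; deadweight loss = $48.
Market B: pre-tax P* = $40, Q* = 44; post-tax Q = 24.8; deadweight loss = $76.8.
Difference: $48 vs $76.8 → market B is larger by $28.8.

Market B, by $28.8.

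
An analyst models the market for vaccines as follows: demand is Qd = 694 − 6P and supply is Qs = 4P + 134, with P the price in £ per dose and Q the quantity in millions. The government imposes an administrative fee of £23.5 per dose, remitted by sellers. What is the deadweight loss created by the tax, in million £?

Deadweight loss = £662.7 million.

Before the tax: set 694 − 6P = 4P + 134 → P* = £56, Q* = 358.
With the tax collected from sellers, supply shifts: Qs = 4(P − 23.5) + 134.
New equilibrium: consumers pay £65.4, sellers receive £41.9, Q = 301.6. (Wedge: Pb − Ps = 23.5.)
Quantity falls by |ΔQ| = |358 − 301.6| = 56.4.
DWL = ½ · t · |ΔQ| = ½ · 23.5 · 56.4 = £662.7.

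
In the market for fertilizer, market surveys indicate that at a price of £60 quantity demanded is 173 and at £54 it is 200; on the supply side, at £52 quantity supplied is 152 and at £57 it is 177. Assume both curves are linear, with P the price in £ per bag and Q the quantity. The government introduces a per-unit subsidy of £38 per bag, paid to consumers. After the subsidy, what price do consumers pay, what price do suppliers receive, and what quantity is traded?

Consumers pay £38; suppliers receive £76; quantity = 272.

Demand slope: (200 − 173)/(54 − 60) = -4.5, so Qd = 443 − 4.5P.
Supply slope: (177 − 152)/(57 − 52) = 5, so Qs = 5P − 108.
Before the subsidy: set 443 − 4.5P = 5P − 108 → P* = £58, Q* = 182.
With a per-unit subsidy paid to consumers, each effectively pays P − 38, so demand becomes Qd = 443 − 4.5(P − 38).
Solving gives Q = 272 with consumers paying £38 and suppliers receiving £76 (the £38 wedge).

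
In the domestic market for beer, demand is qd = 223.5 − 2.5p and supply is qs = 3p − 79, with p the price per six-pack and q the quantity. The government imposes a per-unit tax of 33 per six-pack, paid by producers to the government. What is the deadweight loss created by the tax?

Deadweight loss = 742.5.

Before the tax: set 223.5 − 2.5p = 3p − 79 → p* = 55, q* = 86.
With the tax collected from producers, supply shifts: qs = 3(p − 33) − 79.
Solving gives q = 41 with consumers paying 73 and producers receiving 40 (the 33 wedge).
Quantity falls by |ΔQ| = |86 − 41| = 45.
DWL = ½ · t · |ΔQ| = ½ · 33 · 45 = 742.5.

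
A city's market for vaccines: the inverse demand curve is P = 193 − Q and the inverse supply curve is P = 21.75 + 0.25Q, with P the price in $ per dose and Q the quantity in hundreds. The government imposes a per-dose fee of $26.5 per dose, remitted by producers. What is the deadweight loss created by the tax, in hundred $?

Inverting to Q(P) form: Qd = 193 − P; Qs = 4P − 87.
Without the tax, 193 − P = 4P − 87 gives 5P = 280, so P* = $56 and Q* = 137.
With the tax collected from producers, supply shifts: Qs = 4(P − 26.5) − 87.
Solving gives Q = 115.8 with consumers paying $77.2 and producers receiving $50.7 (the $26.5 wedge).
Quantity falls by |ΔQ| = |137 − 115.8| = 21.2.
DWL = ½ · t · |ΔQ| = ½ · 26.5 · 21.2 = $280.9.

Deadweight loss = $280.9 hundred.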